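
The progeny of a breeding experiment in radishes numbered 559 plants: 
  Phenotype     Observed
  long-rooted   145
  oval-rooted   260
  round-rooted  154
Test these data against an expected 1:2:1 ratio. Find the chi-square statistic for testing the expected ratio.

Expected counts for N = 559 under a 1:2:1 ratio (total parts = 4):
  long-rooted: 559 × 1/4 = 139.75
  oval-rooted: 559 × 2/4 = 279.5
  round-rooted: 559 × 1/4 = 139.75
χ² = Σ (O − E)² / E
  long-rooted: (145 − 139.75)² / 139.75 = 0.1972
  oval-rooted: (260 − 279.5)² / 279.5 = 1.3605
  round-rooted: (154 − 139.75)² / 139.75 = 1.4530
χ² = 0.1972 + 1.3605 + 1.4530 = 3.0107 ≈ 3.011

3.011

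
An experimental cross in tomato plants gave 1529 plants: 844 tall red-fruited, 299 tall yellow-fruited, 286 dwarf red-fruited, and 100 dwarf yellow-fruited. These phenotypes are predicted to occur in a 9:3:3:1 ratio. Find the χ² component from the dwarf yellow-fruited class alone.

Total ratio parts = 16. Expected numbers out of 1529:
  tall red-fruited: 1529 × 9/16 = 860.0625
  tall yellow-fruited: 1529 × 3/16 = 286.6875
  dwarf red-fruited: 1529 × 3/16 = 286.6875
  dwarf yellow-fruited: 1529 × 1/16 = 95.5625
Contribution of dwarf yellow-fruited: (100 − 95.5625)² / 95.5625 = 0.2061

0.206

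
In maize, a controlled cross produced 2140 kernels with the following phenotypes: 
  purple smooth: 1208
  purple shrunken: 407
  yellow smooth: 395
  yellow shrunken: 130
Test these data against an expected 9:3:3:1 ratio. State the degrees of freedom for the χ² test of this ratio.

A goodness-of-fit test with 4 phenotype classes has df = 4 − 1 = 3.

3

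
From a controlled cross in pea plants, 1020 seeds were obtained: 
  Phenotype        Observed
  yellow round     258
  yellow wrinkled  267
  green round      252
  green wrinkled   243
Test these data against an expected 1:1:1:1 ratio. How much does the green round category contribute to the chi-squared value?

Under the 1:1:1:1 hypothesis (Σ ratio = 4, N = 1020):
  yellow round: 1020 × 1/4 = 255
  yellow wrinkled: 1020 × 1/4 = 255
  green round: 1020 × 1/4 = 255
  green wrinkled: 1020 × 1/4 = 255
Contribution of green round: (252 − 255)² / 255 = 0.0353

0.035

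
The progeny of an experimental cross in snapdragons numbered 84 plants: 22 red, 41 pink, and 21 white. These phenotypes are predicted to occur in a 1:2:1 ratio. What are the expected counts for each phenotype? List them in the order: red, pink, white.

Expected counts for N = 84 under a 1:2:1 ratio (total parts = 4):
  red: 84 × 1/4 = 21
  pink: 84 × 2/4 = 42
  white: 84 × 1/4 = 21

21, 42, 21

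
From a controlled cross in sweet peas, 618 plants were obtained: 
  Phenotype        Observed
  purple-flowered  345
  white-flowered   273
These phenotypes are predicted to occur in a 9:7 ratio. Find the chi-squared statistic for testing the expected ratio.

Expected counts for N = 618 under a 9:7 ratio (total parts = 16):
  purple-flowered: 618 × 9/16 = 347.625
  white-flowered: 618 × 7/16 = 270.375
χ² = Σ (O − E)² / E
  purple-flowered: (345 − 347.625)² / 347.625 = 0.0198
  white-flowered: (273 − 270.375)² / 270.375 = 0.0255
χ² = 0.0198 + 0.0255 = 0.0453 ≈ 0.045

0.045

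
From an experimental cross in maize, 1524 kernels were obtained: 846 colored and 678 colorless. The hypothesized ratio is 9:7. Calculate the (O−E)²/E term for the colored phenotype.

Under the 9:7 hypothesis (Σ ratio = 16, N = 1524):
  colored: 1524 × 9/16 = 857.25
  colorless: 1524 × 7/16 = 666.75
Contribution of colored: (846 − 857.25)² / 857.25 = 0.1476

0.148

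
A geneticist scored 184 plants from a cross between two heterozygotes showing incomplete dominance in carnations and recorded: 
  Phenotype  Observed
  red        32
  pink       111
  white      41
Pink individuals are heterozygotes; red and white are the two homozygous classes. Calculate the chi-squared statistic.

8.728

With incomplete dominance, a heterozygote × heterozygote cross gives a 1:2:1 phenotypic ratio.
The 1:2:1 ratio has 4 parts, so with N = 184 the expected counts are:
  red: 184 × 1/4 = 46
  pink: 184 × 2/4 = 92
  white: 184 × 1/4 = 46
χ² = Σ (O − E)² / E
  red: (32 − 46)² / 46 = 4.2609
  pink: (111 − 92)² / 92 = 3.9239
  white: (41 − 46)² / 46 = 0.5435
χ² = 4.2609 + 3.9239 + 0.5435 = 8.7283 ≈ 8.728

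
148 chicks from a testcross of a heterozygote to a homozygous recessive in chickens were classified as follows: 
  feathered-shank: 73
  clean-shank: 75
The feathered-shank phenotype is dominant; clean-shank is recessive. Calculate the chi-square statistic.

0.027

A testcross of a heterozygote (Aa × aa) gives a 1:1 phenotypic ratio.
Under the 1:1 hypothesis (Σ ratio = 2, N = 148):
  feathered-shank: 148 × 1/2 = 74
  clean-shank: 148 × 1/2 = 74
χ² = Σ (O − E)² / E
  feathered-shank: (73 − 74)² / 74 = 0.0135
  clean-shank: (75 − 74)² / 74 = 0.0135
χ² = 0.0135 + 0.0135 = 0.027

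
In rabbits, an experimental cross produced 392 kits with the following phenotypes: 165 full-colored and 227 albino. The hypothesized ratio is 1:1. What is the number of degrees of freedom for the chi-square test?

A goodness-of-fit test with 2 phenotype classes has df = 2 − 1 = 1.

1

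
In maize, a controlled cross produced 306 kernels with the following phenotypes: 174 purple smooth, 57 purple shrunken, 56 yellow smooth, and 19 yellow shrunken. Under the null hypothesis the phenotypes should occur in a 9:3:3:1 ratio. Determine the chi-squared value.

Total ratio parts = 16. Expected numbers out of 306:
  purple smooth: 306 × 9/16 = 172.125
  purple shrunken: 306 × 3/16 = 57.375
  yellow smooth: 306 × 3/16 = 57.375
  yellow shrunken: 306 × 1/16 = 19.125
χ² = Σ (O − E)² / E
  purple smooth: (174 − 172.125)² / 172.125 = 0.0204
  purple shrunken: (57 − 57.375)² / 57.375 = 0.0025
  yellow smooth: (56 − 57.375)² / 57.375 = 0.0330
  yellow shrunken: (19 − 19.125)² / 19.125 = 0.0008
χ² = 0.0204 + 0.0025 + 0.0330 + 0.0008 = 0.0567 ≈ 0.057

0.057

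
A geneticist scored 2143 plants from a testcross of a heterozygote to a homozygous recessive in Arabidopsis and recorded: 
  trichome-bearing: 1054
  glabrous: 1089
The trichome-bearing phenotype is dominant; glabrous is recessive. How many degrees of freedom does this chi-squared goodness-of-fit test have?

A testcross of a heterozygote (Aa × aa) gives a 1:1 phenotypic ratio.
A goodness-of-fit test with 2 phenotype classes has df = 2 − 1 = 1.

1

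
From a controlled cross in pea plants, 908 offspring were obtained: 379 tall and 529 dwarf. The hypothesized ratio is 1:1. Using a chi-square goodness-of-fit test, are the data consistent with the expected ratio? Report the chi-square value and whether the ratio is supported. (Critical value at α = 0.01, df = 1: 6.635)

The 1:1 ratio has 2 parts, so with N = 908 the expected counts are:
  tall: 908 × 1/2 = 454
  dwarf: 908 × 1/2 = 454
χ² = Σ (O − E)² / E
  tall: (379 − 454)² / 454 = 12.3899
  dwarf: (529 − 454)² / 454 = 12.3899
χ² = 12.3899 + 12.3899 = 24.7798 ≈ 24.780
Degrees of freedom = 2 − 1 = 1; critical value at α = 0.01 is 6.635.
Since 24.780 > 6.635, we reject the null hypothesis — the data do not fit the 1:1 ratio.

24.780; not consistent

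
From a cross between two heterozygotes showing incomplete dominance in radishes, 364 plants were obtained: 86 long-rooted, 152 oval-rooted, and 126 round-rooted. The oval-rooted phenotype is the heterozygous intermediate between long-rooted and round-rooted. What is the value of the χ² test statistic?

With incomplete dominance, a heterozygote × heterozygote cross gives a 1:2:1 phenotypic ratio.
The 1:2:1 ratio has 4 parts, so with N = 364 the expected counts are:
  long-rooted: 364 × 1/4 = 91
  oval-rooted: 364 × 2/4 = 182
  round-rooted: 364 × 1/4 = 91
χ² = Σ (O − E)² / E
  long-rooted: (86 − 91)² / 91 = 0.2747
  oval-rooted: (152 − 182)² / 182 = 4.9451
  round-rooted: (126 − 91)² / 91 = 13.4615
χ² = 0.2747 + 4.9451 + 13.4615 = 18.6813 ≈ 18.681

18.681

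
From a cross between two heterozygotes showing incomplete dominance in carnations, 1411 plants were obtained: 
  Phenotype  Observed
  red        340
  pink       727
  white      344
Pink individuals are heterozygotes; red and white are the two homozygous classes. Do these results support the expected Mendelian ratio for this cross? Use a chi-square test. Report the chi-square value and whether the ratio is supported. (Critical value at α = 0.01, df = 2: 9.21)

1.333; consistent

With incomplete dominance, a heterozygote × heterozygote cross gives a 1:2:1 phenotypic ratio.
Total ratio parts = 4. Expected numbers out of 1411:
  red: 1411 × 1/4 = 352.75
  pink: 1411 × 2/4 = 705.5
  white: 1411 × 1/4 = 352.75
χ² = Σ (O − E)² / E
  red: (340 − 352.75)² / 352.75 = 0.4608
  pink: (727 − 705.5)² / 705.5 = 0.6552
  white: (344 − 352.75)² / 352.75 = 0.2170
χ² = 0.4608 + 0.6552 + 0.2170 = 1.333
Degrees of freedom = 3 − 1 = 2; critical value at α = 0.01 is 9.21.
Since 1.333 < 9.21, we fail to reject the null hypothesis — the data are consistent with the 1:2:1 ratio.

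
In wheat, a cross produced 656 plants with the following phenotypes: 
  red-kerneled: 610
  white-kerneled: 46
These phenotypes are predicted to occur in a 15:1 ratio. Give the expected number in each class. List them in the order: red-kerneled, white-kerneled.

615, 41

Under the 15:1 hypothesis (Σ ratio = 16, N = 656):
  red-kerneled: 656 × 15/16 = 615
  white-kerneled: 656 × 1/16 = 41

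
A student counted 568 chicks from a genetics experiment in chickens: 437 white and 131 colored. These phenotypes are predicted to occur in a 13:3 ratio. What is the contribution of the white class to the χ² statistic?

1.301

The 13:3 ratio has 16 parts, so with N = 568 the expected counts are:
  white: 568 × 13/16 = 461.5
  colored: 568 × 3/16 = 106.5
Contribution of white: (437 − 461.5)² / 461.5 = 1.3007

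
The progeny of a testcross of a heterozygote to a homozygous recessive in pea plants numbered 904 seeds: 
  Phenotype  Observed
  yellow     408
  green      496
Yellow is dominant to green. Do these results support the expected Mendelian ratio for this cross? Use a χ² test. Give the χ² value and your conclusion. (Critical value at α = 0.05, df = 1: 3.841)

A testcross of a heterozygote (Aa × aa) gives a 1:1 phenotypic ratio.
Expected counts for N = 904 under a 1:1 ratio (total parts = 2):
  yellow: 904 × 1/2 = 452
  green: 904 × 1/2 = 452
χ² = Σ (O − E)² / E
  yellow: (408 − 452)² / 452 = 4.2832
  green: (496 − 452)² / 452 = 4.2832
χ² = 4.2832 + 4.2832 = 8.5664 ≈ 8.566
Degrees of freedom = 2 − 1 = 1; critical value at α = 0.05 is 3.841.
Since 8.566 > 3.841, we reject the null hypothesis — the data do not fit the 1:1 ratio.

8.566; not consistent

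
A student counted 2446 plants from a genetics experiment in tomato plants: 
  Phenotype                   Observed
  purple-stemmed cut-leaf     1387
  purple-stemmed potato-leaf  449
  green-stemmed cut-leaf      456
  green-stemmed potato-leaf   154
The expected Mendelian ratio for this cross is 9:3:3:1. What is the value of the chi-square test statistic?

0.315

The 9:3:3:1 ratio has 16 parts, so with N = 2446 the expected counts are:
  purple-stemmed cut-leaf: 2446 × 9/16 = 1375.875
  purple-stemmed potato-leaf: 2446 × 3/16 = 458.625
  green-stemmed cut-leaf: 2446 × 3/16 = 458.625
  green-stemmed potato-leaf: 2446 × 1/16 = 152.875
χ² = Σ (O − E)² / E
  purple-stemmed cut-leaf: (1387 − 1375.875)² / 1375.875 = 0.0900
  purple-stemmed potato-leaf: (449 − 458.625)² / 458.625 = 0.2020
  green-stemmed cut-leaf: (456 − 458.625)² / 458.625 = 0.0150
  green-stemmed potato-leaf: (154 − 152.875)² / 152.875 = 0.0083
χ² = 0.0900 + 0.2020 + 0.0150 + 0.0083 = 0.3153 ≈ 0.315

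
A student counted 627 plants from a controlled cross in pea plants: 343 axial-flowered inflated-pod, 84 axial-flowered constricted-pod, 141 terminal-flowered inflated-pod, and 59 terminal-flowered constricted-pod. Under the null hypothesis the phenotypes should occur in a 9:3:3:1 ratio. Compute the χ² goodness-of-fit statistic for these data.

24.537

Expected counts for N = 627 under a 9:3:3:1 ratio (total parts = 16):
  axial-flowered inflated-pod: 627 × 9/16 = 352.6875
  axial-flowered constricted-pod: 627 × 3/16 = 117.5625
  terminal-flowered inflated-pod: 627 × 3/16 = 117.5625
  terminal-flowered constricted-pod: 627 × 1/16 = 39.1875
χ² = Σ (O − E)² / E
  axial-flowered inflated-pod: (343 − 352.6875)² / 352.6875 = 0.2661
  axial-flowered constricted-pod: (84 − 117.5625)² / 117.5625 = 9.5816
  terminal-flowered inflated-pod: (141 − 117.5625)² / 117.5625 = 4.6725
  terminal-flowered constricted-pod: (59 − 39.1875)² / 39.1875 = 10.0168
χ² = 0.2661 + 9.5816 + 4.6725 + 10.0168 = 24.537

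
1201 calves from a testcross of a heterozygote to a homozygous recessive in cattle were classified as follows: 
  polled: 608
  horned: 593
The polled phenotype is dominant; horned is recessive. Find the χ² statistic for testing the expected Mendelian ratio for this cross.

A testcross of a heterozygote (Aa × aa) gives a 1:1 phenotypic ratio.
Total ratio parts = 2. Expected numbers out of 1201:
  polled: 1201 × 1/2 = 600.5
  horned: 1201 × 1/2 = 600.5
χ² = Σ (O − E)² / E
  polled: (608 − 600.5)² / 600.5 = 0.0937
  horned: (593 − 600.5)² / 600.5 = 0.0937
χ² = 0.0937 + 0.0937 = 0.1874 ≈ 0.187

0.187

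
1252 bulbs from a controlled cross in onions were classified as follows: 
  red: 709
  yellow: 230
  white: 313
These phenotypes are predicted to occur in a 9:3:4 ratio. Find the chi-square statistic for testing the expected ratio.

Under the 9:3:4 hypothesis (Σ ratio = 16, N = 1252):
  red: 1252 × 9/16 = 704.25
  yellow: 1252 × 3/16 = 234.75
  white: 1252 × 4/16 = 313
χ² = Σ (O − E)² / E
  red: (709 − 704.25)² / 704.25 = 0.0320
  yellow: (230 − 234.75)² / 234.75 = 0.0961
  white: (313 − 313)² / 313 = 0.0000
χ² = 0.0320 + 0.0961 + 0.0000 = 0.1281 ≈ 0.128

0.128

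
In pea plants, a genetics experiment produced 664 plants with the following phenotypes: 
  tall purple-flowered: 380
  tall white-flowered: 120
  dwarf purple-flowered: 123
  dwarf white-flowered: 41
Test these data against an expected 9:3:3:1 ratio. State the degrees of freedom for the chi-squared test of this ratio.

3

A goodness-of-fit test with 4 phenotype classes has df = 4 − 1 = 3.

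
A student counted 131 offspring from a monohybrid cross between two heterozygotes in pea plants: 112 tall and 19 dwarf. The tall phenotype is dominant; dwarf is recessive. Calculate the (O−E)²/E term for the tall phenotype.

For a monohybrid cross between heterozygotes with complete dominance, the expected phenotypic ratio is 3:1.
Total ratio parts = 4. Expected numbers out of 131:
  tall: 131 × 3/4 = 98.25
  dwarf: 131 × 1/4 = 32.75
Contribution of tall: (112 − 98.25)² / 98.25 = 1.9243

1.924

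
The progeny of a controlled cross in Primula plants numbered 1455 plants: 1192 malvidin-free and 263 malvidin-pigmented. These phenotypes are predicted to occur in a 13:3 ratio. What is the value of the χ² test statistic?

The 13:3 ratio has 16 parts, so with N = 1455 the expected counts are:
  malvidin-free: 1455 × 13/16 = 1182.1875
  malvidin-pigmented: 1455 × 3/16 = 272.8125
χ² = Σ (O − E)² / E
  malvidin-free: (1192 − 1182.1875)² / 1182.1875 = 0.0814
  malvidin-pigmented: (263 − 272.8125)² / 272.8125 = 0.3529
χ² = 0.0814 + 0.3529 = 0.4343 ≈ 0.434

0.434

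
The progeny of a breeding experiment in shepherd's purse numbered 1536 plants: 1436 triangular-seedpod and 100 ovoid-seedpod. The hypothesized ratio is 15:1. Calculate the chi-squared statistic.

0.178

Expected counts for N = 1536 under a 15:1 ratio (total parts = 16):
  triangular-seedpod: 1536 × 15/16 = 1440
  ovoid-seedpod: 1536 × 1/16 = 96
χ² = Σ (O − E)² / E
  triangular-seedpod: (1436 − 1440)² / 1440 = 0.0111
  ovoid-seedpod: (100 − 96)² / 96 = 0.1667
χ² = 0.0111 + 0.1667 = 0.1778 ≈ 0.178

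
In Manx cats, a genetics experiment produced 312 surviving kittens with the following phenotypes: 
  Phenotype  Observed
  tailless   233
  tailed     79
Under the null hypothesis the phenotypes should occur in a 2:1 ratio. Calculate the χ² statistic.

9.014

Total ratio parts = 3. Expected numbers out of 312:
  tailless: 312 × 2/3 = 208
  tailed: 312 × 1/3 = 104
χ² = Σ (O − E)² / E
  tailless: (233 − 208)² / 208 = 3.0048
  tailed: (79 − 104)² / 104 = 6.0096
χ² = 3.0048 + 6.0096 = 9.0144 ≈ 9.014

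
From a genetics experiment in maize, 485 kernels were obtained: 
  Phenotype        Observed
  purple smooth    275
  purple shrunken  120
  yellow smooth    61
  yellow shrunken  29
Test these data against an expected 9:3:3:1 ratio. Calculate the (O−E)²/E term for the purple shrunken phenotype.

Total ratio parts = 16. Expected numbers out of 485:
  purple smooth: 485 × 9/16 = 272.8125
  purple shrunken: 485 × 3/16 = 90.9375
  yellow smooth: 485 × 3/16 = 90.9375
  yellow shrunken: 485 × 1/16 = 30.3125
Contribution of purple shrunken: (120 − 90.9375)² / 90.9375 = 9.2880

9.288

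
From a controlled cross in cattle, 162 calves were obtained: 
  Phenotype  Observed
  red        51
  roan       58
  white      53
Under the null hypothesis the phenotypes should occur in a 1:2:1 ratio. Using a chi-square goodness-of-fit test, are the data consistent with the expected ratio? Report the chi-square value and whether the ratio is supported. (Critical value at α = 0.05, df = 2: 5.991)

13.111; not consistent

Expected counts for N = 162 under a 1:2:1 ratio (total parts = 4):
  red: 162 × 1/4 = 40.5
  roan: 162 × 2/4 = 81
  white: 162 × 1/4 = 40.5
χ² = Σ (O − E)² / E
  red: (51 − 40.5)² / 40.5 = 2.7222
  roan: (58 − 81)² / 81 = 6.5309
  white: (53 − 40.5)² / 40.5 = 3.8580
χ² = 2.7222 + 6.5309 + 3.8580 = 13.1111 ≈ 13.111
Degrees of freedom = 3 − 1 = 2; critical value at α = 0.05 is 5.991.
Since 13.111 > 5.991, we reject the null hypothesis — the data do not fit the 1:2:1 ratio.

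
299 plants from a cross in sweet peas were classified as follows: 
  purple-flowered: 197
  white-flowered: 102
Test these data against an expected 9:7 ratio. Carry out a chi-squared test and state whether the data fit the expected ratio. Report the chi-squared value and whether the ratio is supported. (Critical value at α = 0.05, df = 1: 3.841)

11.282; not consistent

Expected counts for N = 299 under a 9:7 ratio (total parts = 16):
  purple-flowered: 299 × 9/16 = 168.1875
  white-flowered: 299 × 7/16 = 130.8125
χ² = Σ (O − E)² / E
  purple-flowered: (197 − 168.1875)² / 168.1875 = 4.9359
  white-flowered: (102 − 130.8125)² / 130.8125 = 6.3462
χ² = 4.9359 + 6.3462 = 11.2821 ≈ 11.282
Degrees of freedom = 2 − 1 = 1; critical value at α = 0.05 is 3.841.
Since 11.282 > 3.841, we reject the null hypothesis — the data do not fit the 9:7 ratio.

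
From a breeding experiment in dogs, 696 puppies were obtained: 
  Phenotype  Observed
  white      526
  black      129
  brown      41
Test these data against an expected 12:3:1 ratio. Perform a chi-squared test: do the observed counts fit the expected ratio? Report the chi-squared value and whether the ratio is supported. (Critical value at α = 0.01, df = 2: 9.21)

Total ratio parts = 16. Expected numbers out of 696:
  white: 696 × 12/16 = 522
  black: 696 × 3/16 = 130.5
  brown: 696 × 1/16 = 43.5
χ² = Σ (O − E)² / E
  white: (526 − 522)² / 522 = 0.0307
  black: (129 − 130.5)² / 130.5 = 0.0172
  brown: (41 − 43.5)² / 43.5 = 0.1437
χ² = 0.0307 + 0.0172 + 0.1437 = 0.1916 ≈ 0.192
Degrees of freedom = 3 − 1 = 2; critical value at α = 0.01 is 9.21.
Since 0.192 < 9.21, we fail to reject the null hypothesis — the data are consistent with the 12:3:1 ratio.

0.192; consistent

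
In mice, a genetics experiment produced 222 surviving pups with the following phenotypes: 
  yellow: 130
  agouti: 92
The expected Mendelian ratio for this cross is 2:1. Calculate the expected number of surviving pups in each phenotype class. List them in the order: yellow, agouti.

148, 74

Total ratio parts = 3. Expected numbers out of 222:
  yellow: 222 × 2/3 = 148
  agouti: 222 × 1/3 = 74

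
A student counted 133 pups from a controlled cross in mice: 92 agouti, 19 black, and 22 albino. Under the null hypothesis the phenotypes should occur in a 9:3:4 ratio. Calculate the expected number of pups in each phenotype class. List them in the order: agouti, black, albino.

74.8125, 24.9375, 33.25

Under the 9:3:4 hypothesis (Σ ratio = 16, N = 133):
  agouti: 133 × 9/16 = 74.8125
  black: 133 × 3/16 = 24.9375
  albino: 133 × 4/16 = 33.25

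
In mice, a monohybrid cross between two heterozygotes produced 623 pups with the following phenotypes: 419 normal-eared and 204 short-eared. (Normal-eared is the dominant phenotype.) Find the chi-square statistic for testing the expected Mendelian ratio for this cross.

For a monohybrid cross between heterozygotes with complete dominance, the expected phenotypic ratio is 3:1.
Expected counts for N = 623 under a 3:1 ratio (total parts = 4):
  normal-eared: 623 × 3/4 = 467.25
  short-eared: 623 × 1/4 = 155.75
χ² = Σ (O − E)² / E
  normal-eared: (419 − 467.25)² / 467.25 = 4.9825
  short-eared: (204 − 155.75)² / 155.75 = 14.9474
χ² = 4.9825 + 14.9474 = 19.9299 ≈ 19.930

19.930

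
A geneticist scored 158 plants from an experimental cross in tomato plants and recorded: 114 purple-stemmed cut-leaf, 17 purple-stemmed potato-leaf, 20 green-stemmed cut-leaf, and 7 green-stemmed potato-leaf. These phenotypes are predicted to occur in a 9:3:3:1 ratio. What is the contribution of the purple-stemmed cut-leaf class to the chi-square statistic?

7.103

Under the 9:3:3:1 hypothesis (Σ ratio = 16, N = 158):
  purple-stemmed cut-leaf: 158 × 9/16 = 88.875
  purple-stemmed potato-leaf: 158 × 3/16 = 29.625
  green-stemmed cut-leaf: 158 × 3/16 = 29.625
  green-stemmed potato-leaf: 158 × 1/16 = 9.875
Contribution of purple-stemmed cut-leaf: (114 − 88.875)² / 88.875 = 7.1028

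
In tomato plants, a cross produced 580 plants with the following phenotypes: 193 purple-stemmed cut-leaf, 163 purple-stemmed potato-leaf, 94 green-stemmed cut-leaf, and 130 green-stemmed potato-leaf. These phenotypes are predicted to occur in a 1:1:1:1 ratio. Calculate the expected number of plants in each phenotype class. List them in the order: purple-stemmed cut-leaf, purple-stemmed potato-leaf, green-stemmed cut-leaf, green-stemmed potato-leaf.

Total ratio parts = 4. Expected numbers out of 580:
  purple-stemmed cut-leaf: 580 × 1/4 = 145
  purple-stemmed potato-leaf: 580 × 1/4 = 145
  green-stemmed cut-leaf: 580 × 1/4 = 145
  green-stemmed potato-leaf: 580 × 1/4 = 145

145, 145, 145, 145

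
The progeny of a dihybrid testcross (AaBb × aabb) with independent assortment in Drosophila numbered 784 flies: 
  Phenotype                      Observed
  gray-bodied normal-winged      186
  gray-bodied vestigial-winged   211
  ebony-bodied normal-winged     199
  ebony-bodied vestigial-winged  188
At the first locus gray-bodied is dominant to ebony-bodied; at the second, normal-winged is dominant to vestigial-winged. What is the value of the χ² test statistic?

A dihybrid testcross with independent assortment gives a 1:1:1:1 ratio.
Under the 1:1:1:1 hypothesis (Σ ratio = 4, N = 784):
  gray-bodied normal-winged: 784 × 1/4 = 196
  gray-bodied vestigial-winged: 784 × 1/4 = 196
  ebony-bodied normal-winged: 784 × 1/4 = 196
  ebony-bodied vestigial-winged: 784 × 1/4 = 196
χ² = Σ (O − E)² / E
  gray-bodied normal-winged: (186 − 196)² / 196 = 0.5102
  gray-bodied vestigial-winged: (211 − 196)² / 196 = 1.1480
  ebony-bodied normal-winged: (199 − 196)² / 196 = 0.0459
  ebony-bodied vestigial-winged: (188 − 196)² / 196 = 0.3265
χ² = 0.5102 + 1.1480 + 0.0459 + 0.3265 = 2.0306 ≈ 2.031

2.031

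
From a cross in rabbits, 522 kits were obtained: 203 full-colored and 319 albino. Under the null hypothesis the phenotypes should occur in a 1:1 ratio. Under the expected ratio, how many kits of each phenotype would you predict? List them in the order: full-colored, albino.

Under the 1:1 hypothesis (Σ ratio = 2, N = 522):
  full-colored: 522 × 1/2 = 261
  albino: 522 × 1/2 = 261

261, 261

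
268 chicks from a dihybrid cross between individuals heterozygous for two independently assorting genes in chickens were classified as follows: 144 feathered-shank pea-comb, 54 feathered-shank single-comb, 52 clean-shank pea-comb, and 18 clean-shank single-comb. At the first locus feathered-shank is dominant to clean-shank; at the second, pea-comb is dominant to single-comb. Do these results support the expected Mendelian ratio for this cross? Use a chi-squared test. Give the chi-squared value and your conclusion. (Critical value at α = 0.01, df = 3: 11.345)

A dihybrid F₂ with independent assortment and complete dominance at both loci gives a 9:3:3:1 phenotypic ratio.
Under the 9:3:3:1 hypothesis (Σ ratio = 16, N = 268):
  feathered-shank pea-comb: 268 × 9/16 = 150.75
  feathered-shank single-comb: 268 × 3/16 = 50.25
  clean-shank pea-comb: 268 × 3/16 = 50.25
  clean-shank single-comb: 268 × 1/16 = 16.75
χ² = Σ (O − E)² / E
  feathered-shank pea-comb: (144 − 150.75)² / 150.75 = 0.3022
  feathered-shank single-comb: (54 − 50.25)² / 50.25 = 0.2799
  clean-shank pea-comb: (52 − 50.25)² / 50.25 = 0.0609
  clean-shank single-comb: (18 − 16.75)² / 16.75 = 0.0933
χ² = 0.3022 + 0.2799 + 0.0609 + 0.0933 = 0.7363 ≈ 0.736
Degrees of freedom = 4 − 1 = 3; critical value at α = 0.01 is 11.345.
Since 0.736 < 11.345, we fail to reject the null hypothesis — the data are consistent with the 9:3:3:1 ratio.

0.736; consistent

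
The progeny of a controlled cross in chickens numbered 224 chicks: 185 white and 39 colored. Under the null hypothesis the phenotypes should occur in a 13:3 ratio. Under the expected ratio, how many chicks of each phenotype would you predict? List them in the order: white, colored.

Total ratio parts = 16. Expected numbers out of 224:
  white: 224 × 13/16 = 182
  colored: 224 × 3/16 = 42

182, 42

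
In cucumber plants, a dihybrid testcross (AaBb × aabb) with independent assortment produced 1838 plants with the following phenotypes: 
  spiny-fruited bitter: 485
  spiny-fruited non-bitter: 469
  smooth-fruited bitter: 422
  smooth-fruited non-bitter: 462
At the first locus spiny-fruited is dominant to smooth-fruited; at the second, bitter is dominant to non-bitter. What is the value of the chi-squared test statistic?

A dihybrid testcross with independent assortment gives a 1:1:1:1 ratio.
Under the 1:1:1:1 hypothesis (Σ ratio = 4, N = 1838):
  spiny-fruited bitter: 1838 × 1/4 = 459.5
  spiny-fruited non-bitter: 1838 × 1/4 = 459.5
  smooth-fruited bitter: 1838 × 1/4 = 459.5
  smooth-fruited non-bitter: 1838 × 1/4 = 459.5
χ² = Σ (O − E)² / E
  spiny-fruited bitter: (485 − 459.5)² / 459.5 = 1.4151
  spiny-fruited non-bitter: (469 − 459.5)² / 459.5 = 0.1964
  smooth-fruited bitter: (422 − 459.5)² / 459.5 = 3.0604
  smooth-fruited non-bitter: (462 − 459.5)² / 459.5 = 0.0136
χ² = 1.4151 + 0.1964 + 3.0604 + 0.0136 = 4.6855 ≈ 4.686

4.686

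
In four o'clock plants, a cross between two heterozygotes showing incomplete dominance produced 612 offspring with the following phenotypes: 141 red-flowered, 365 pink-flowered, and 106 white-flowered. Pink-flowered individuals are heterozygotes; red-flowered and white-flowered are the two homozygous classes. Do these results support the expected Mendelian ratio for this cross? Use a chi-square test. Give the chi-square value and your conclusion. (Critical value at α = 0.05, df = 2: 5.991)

With incomplete dominance, a heterozygote × heterozygote cross gives a 1:2:1 phenotypic ratio.
Under the 1:2:1 hypothesis (Σ ratio = 4, N = 612):
  red-flowered: 612 × 1/4 = 153
  pink-flowered: 612 × 2/4 = 306
  white-flowered: 612 × 1/4 = 153
χ² = Σ (O − E)² / E
  red-flowered: (141 − 153)² / 153 = 0.9412
  pink-flowered: (365 − 306)² / 306 = 11.3758
  white-flowered: (106 − 153)² / 153 = 14.4379
χ² = 0.9412 + 11.3758 + 14.4379 = 26.7549 ≈ 26.755
Degrees of freedom = 3 − 1 = 2; critical value at α = 0.05 is 5.991.
Since 26.755 > 5.991, we reject the null hypothesis — the data do not fit the 1:2:1 ratio.

26.755; not consistent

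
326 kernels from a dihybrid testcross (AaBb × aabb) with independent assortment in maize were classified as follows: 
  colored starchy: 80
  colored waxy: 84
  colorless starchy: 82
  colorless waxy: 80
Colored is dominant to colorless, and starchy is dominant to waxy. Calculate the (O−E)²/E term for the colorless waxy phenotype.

A dihybrid testcross with independent assortment gives a 1:1:1:1 ratio.
Total ratio parts = 4. Expected numbers out of 326:
  colored starchy: 326 × 1/4 = 81.5
  colored waxy: 326 × 1/4 = 81.5
  colorless starchy: 326 × 1/4 = 81.5
  colorless waxy: 326 × 1/4 = 81.5
Contribution of colorless waxy: (80 − 81.5)² / 81.5 = 0.0276

0.028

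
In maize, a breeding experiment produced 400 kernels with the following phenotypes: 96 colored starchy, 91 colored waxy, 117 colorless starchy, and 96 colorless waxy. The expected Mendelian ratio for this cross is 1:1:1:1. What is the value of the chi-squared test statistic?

Under the 1:1:1:1 hypothesis (Σ ratio = 4, N = 400):
  colored starchy: 400 × 1/4 = 100
  colored waxy: 400 × 1/4 = 100
  colorless starchy: 400 × 1/4 = 100
  colorless waxy: 400 × 1/4 = 100
χ² = Σ (O − E)² / E
  colored starchy: (96 − 100)² / 100 = 0.1600
  colored waxy: (91 − 100)² / 100 = 0.8100
  colorless starchy: (117 − 100)² / 100 = 2.8900
  colorless waxy: (96 − 100)² / 100 = 0.1600
χ² = 0.1600 + 0.8100 + 2.8900 + 0.1600 = 4.020

4.020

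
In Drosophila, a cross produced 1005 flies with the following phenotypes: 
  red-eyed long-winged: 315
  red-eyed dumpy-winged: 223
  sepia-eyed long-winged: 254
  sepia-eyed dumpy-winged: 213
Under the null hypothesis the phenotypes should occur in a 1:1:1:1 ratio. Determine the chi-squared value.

25.205

Expected counts for N = 1005 under a 1:1:1:1 ratio (total parts = 4):
  red-eyed long-winged: 1005 × 1/4 = 251.25
  red-eyed dumpy-winged: 1005 × 1/4 = 251.25
  sepia-eyed long-winged: 1005 × 1/4 = 251.25
  sepia-eyed dumpy-winged: 1005 × 1/4 = 251.25
χ² = Σ (O − E)² / E
  red-eyed long-winged: (315 − 251.25)² / 251.25 = 16.1754
  red-eyed dumpy-winged: (223 − 251.25)² / 251.25 = 3.1764
  sepia-eyed long-winged: (254 − 251.25)² / 251.25 = 0.0301
  sepia-eyed dumpy-winged: (213 − 251.25)² / 251.25 = 5.8231
χ² = 16.1754 + 3.1764 + 0.0301 + 5.8231 = 25.205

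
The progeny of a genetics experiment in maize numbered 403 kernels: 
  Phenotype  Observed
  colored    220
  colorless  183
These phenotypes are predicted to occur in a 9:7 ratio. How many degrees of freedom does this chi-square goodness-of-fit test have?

1

A goodness-of-fit test with 2 phenotype classes has df = 2 − 1 = 1.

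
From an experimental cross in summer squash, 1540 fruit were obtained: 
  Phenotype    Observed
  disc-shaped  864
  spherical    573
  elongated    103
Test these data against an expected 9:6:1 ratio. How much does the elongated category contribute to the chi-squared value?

The 9:6:1 ratio has 16 parts, so with N = 1540 the expected counts are:
  disc-shaped: 1540 × 9/16 = 866.25
  spherical: 1540 × 6/16 = 577.5
  elongated: 1540 × 1/16 = 96.25
Contribution of elongated: (103 − 96.25)² / 96.25 = 0.4734

0.473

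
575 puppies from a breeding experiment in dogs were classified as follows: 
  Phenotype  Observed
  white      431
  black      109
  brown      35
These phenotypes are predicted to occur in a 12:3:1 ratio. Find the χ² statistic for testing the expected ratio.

0.038

Expected counts for N = 575 under a 12:3:1 ratio (total parts = 16):
  white: 575 × 12/16 = 431.25
  black: 575 × 3/16 = 107.8125
  brown: 575 × 1/16 = 35.9375
χ² = Σ (O − E)² / E
  white: (431 − 431.25)² / 431.25 = 0.0001
  black: (109 − 107.8125)² / 107.8125 = 0.0131
  brown: (35 − 35.9375)² / 35.9375 = 0.0245
χ² = 0.0001 + 0.0131 + 0.0245 = 0.0377 ≈ 0.038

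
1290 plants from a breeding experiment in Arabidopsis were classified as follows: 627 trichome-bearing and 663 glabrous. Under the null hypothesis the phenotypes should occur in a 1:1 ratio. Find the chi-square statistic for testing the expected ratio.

Expected counts for N = 1290 under a 1:1 ratio (total parts = 2):
  trichome-bearing: 1290 × 1/2 = 645
  glabrous: 1290 × 1/2 = 645
χ² = Σ (O − E)² / E
  trichome-bearing: (627 − 645)² / 645 = 0.5023
  glabrous: (663 − 645)² / 645 = 0.5023
χ² = 0.5023 + 0.5023 = 1.0046 ≈ 1.005

1.005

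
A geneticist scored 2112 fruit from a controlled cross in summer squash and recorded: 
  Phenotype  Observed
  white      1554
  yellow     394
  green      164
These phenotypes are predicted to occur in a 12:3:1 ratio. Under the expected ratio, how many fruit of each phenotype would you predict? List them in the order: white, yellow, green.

1584, 396, 132

The 12:3:1 ratio has 16 parts, so with N = 2112 the expected counts are:
  white: 2112 × 12/16 = 1584
  yellow: 2112 × 3/16 = 396
  green: 2112 × 1/16 = 132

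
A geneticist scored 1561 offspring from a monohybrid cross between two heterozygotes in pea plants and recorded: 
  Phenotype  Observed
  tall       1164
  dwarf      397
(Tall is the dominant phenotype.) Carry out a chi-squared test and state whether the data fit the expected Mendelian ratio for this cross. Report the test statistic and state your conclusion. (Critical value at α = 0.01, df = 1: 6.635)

For a monohybrid cross between heterozygotes with complete dominance, the expected phenotypic ratio is 3:1.
Expected counts for N = 1561 under a 3:1 ratio (total parts = 4):
  tall: 1561 × 3/4 = 1170.75
  dwarf: 1561 × 1/4 = 390.25
χ² = Σ (O − E)² / E
  tall: (1164 − 1170.75)² / 1170.75 = 0.0389
  dwarf: (397 − 390.25)² / 390.25 = 0.1168
χ² = 0.0389 + 0.1168 = 0.1557 ≈ 0.156
Degrees of freedom = 2 − 1 = 1; critical value at α = 0.01 is 6.635.
Since 0.156 < 6.635, we fail to reject the null hypothesis — the data are consistent with the 3:1 ratio.

0.156; consistent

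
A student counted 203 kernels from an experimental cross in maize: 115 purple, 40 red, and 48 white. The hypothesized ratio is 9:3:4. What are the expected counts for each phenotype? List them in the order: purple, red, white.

Expected counts for N = 203 under a 9:3:4 ratio (total parts = 16):
  purple: 203 × 9/16 = 114.1875
  red: 203 × 3/16 = 38.0625
  white: 203 × 4/16 = 50.75

114.1875, 38.0625, 50.75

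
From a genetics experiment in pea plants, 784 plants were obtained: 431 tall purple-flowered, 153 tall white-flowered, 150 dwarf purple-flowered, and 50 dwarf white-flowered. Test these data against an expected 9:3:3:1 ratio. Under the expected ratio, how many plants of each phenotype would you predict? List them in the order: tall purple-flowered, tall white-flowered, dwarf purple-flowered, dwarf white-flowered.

441, 147, 147, 49

Total ratio parts = 16. Expected numbers out of 784:
  tall purple-flowered: 784 × 9/16 = 441
  tall white-flowered: 784 × 3/16 = 147
  dwarf purple-flowered: 784 × 3/16 = 147
  dwarf white-flowered: 784 × 1/16 = 49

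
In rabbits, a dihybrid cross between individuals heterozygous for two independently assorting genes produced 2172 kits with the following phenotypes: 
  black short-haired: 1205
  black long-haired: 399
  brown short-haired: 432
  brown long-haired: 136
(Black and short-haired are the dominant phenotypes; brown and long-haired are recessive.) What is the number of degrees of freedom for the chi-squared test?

3

A dihybrid F₂ with independent assortment and complete dominance at both loci gives a 9:3:3:1 phenotypic ratio.
A goodness-of-fit test with 4 phenotype classes has df = 4 − 1 = 3.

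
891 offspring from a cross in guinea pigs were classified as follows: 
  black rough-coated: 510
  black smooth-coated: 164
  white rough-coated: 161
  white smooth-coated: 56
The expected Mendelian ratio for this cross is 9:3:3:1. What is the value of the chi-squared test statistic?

0.433

Total ratio parts = 16. Expected numbers out of 891:
  black rough-coated: 891 × 9/16 = 501.1875
  black smooth-coated: 891 × 3/16 = 167.0625
  white rough-coated: 891 × 3/16 = 167.0625
  white smooth-coated: 891 × 1/16 = 55.6875
χ² = Σ (O − E)² / E
  black rough-coated: (510 − 501.1875)² / 501.1875 = 0.1550
  black smooth-coated: (164 − 167.0625)² / 167.0625 = 0.0561
  white rough-coated: (161 − 167.0625)² / 167.0625 = 0.2200
  white smooth-coated: (56 − 55.6875)² / 55.6875 = 0.0018
χ² = 0.1550 + 0.0561 + 0.2200 + 0.0018 = 0.4329 ≈ 0.433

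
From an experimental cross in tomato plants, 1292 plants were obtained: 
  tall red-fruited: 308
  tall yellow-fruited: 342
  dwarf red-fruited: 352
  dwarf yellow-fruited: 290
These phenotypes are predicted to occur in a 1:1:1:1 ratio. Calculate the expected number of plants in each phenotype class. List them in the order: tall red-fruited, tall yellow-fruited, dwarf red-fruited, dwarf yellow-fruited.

323, 323, 323, 323

The 1:1:1:1 ratio has 4 parts, so with N = 1292 the expected counts are:
  tall red-fruited: 1292 × 1/4 = 323
  tall yellow-fruited: 1292 × 1/4 = 323
  dwarf red-fruited: 1292 × 1/4 = 323
  dwarf yellow-fruited: 1292 × 1/4 = 323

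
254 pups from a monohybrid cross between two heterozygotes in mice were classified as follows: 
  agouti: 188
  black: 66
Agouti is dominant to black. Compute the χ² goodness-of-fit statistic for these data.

0.131

For a monohybrid cross between heterozygotes with complete dominance, the expected phenotypic ratio is 3:1.
Expected counts for N = 254 under a 3:1 ratio (total parts = 4):
  agouti: 254 × 3/4 = 190.5
  black: 254 × 1/4 = 63.5
χ² = Σ (O − E)² / E
  agouti: (188 − 190.5)² / 190.5 = 0.0328
  black: (66 − 63.5)² / 63.5 = 0.0984
χ² = 0.0328 + 0.0984 = 0.1312 ≈ 0.131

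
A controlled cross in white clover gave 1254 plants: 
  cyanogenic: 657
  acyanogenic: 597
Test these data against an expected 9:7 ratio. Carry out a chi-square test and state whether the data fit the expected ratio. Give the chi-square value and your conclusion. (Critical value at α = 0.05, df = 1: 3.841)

Under the 9:7 hypothesis (Σ ratio = 16, N = 1254):
  cyanogenic: 1254 × 9/16 = 705.375
  acyanogenic: 1254 × 7/16 = 548.625
χ² = Σ (O − E)² / E
  cyanogenic: (657 − 705.375)² / 705.375 = 3.3176
  acyanogenic: (597 − 548.625)² / 548.625 = 4.2655
χ² = 3.3176 + 4.2655 = 7.5831 ≈ 7.583
Degrees of freedom = 2 − 1 = 1; critical value at α = 0.05 is 3.841.
Since 7.583 > 3.841, we reject the null hypothesis — the data do not fit the 9:7 ratio.

7.583; not consistent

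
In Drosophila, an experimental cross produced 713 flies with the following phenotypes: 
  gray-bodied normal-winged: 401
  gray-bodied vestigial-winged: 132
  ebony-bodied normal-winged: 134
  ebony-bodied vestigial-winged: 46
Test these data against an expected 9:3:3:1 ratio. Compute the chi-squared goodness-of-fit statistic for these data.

0.068

Total ratio parts = 16. Expected numbers out of 713:
  gray-bodied normal-winged: 713 × 9/16 = 401.0625
  gray-bodied vestigial-winged: 713 × 3/16 = 133.6875
  ebony-bodied normal-winged: 713 × 3/16 = 133.6875
  ebony-bodied vestigial-winged: 713 × 1/16 = 44.5625
χ² = Σ (O − E)² / E
  gray-bodied normal-winged: (401 − 401.0625)² / 401.0625 = 0.0000
  gray-bodied vestigial-winged: (132 − 133.6875)² / 133.6875 = 0.0213
  ebony-bodied normal-winged: (134 − 133.6875)² / 133.6875 = 0.0007
  ebony-bodied vestigial-winged: (46 − 44.5625)² / 44.5625 = 0.0464
χ² = 0.0000 + 0.0213 + 0.0007 + 0.0464 = 0.0684 ≈ 0.068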